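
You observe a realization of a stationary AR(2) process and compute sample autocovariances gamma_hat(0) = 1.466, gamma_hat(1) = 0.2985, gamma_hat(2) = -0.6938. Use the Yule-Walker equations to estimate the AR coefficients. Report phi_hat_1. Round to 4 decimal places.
\hat\phi_{1} = 0.3130

The Yule-Walker equations for an AR(p) process read, in matrix form,
  Gamma_p phi = r_p,   with   (Gamma_p)_{ij} = gamma(|i - j|),
                       (r_p)_i = gamma(i),   i,j = 1..p.
Substitute the sample gammas (Toeplitz matrix and right-hand side of size 2):
  Gamma_p = [[1.466, 0.2985], [0.2985, 1.466]]
  r_p     = [0.2985, -0.6938]
Written out:
  1.466 phi_1 + 0.2985 phi_2 = 0.2985
  0.2985 phi_1 + 1.466 phi_2 = -0.6938
Solve by Cramer's rule:
  det = gamma(0)^2 - gamma(1)^2 = (1.466)^2 - (0.2985)^2 = 2.149156 - 0.08910225 = 2.06005375
  phi_hat_1 = [gamma(1) gamma(0) - gamma(1) gamma(2)] / det = [(0.2985)(1.466) - (0.2985)(-0.6938)] / 2.06005375 = 0.6447003 / 2.06005375 = 0.313
  phi_hat_2 = [gamma(0) gamma(2) - gamma(1)^2] / det = [(1.466)(-0.6938) - (0.2985)^2] / 2.06005375 = -1.10621305 / 2.06005375 = -0.537
So phi_hat = [0.3130, -0.5370].
Therefore phi_hat_1 = 0.3130.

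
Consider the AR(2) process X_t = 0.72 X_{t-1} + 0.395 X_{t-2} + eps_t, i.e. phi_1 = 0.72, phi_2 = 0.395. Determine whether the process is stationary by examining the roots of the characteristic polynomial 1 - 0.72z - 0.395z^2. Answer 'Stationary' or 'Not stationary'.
\text{Not stationary}

The AR(p) characteristic polynomial is P(z) = 1 - 0.72z - 0.395z^2.
Stationarity requires all roots to lie outside the unit circle, i.e. |z| > 1 for every root.
Set 1 + (-0.72) z + (-0.395) z^2 = 0, i.e. a z^2 + b z + c = 0 with a = -0.395, b = -0.72, c = 1.
Discriminant D = b^2 - 4ac = (-0.72)^2 - 4*(-0.395)*1 = 0.5184 - (-1.58) = 2.0984.
D >= 0, so the roots are real: z = (-b +/- sqrt(D)) / (2a) = (0.72 +/- 1.448586) / (-0.79).
  z_1 = (0.72 + 1.448586) / (-0.79) = -2.745,   |z_1| = 2.745.
  z_2 = (0.72 - 1.448586) / (-0.79) = 0.9223,   |z_2| = 0.9223.
Moduli of all roots: 2.7450, 0.9223.
All moduli strictly greater than 1? No.
Verdict: Not stationary.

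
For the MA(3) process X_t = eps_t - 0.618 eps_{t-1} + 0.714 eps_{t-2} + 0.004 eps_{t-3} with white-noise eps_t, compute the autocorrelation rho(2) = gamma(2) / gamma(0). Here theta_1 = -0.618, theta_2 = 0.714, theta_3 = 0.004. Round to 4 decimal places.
\rho(2) = 0.3761

For an MA(q) process with theta_0 = 1, the autocovariance is
  gamma(k) = sigma^2 * sum_{i=0..q-k} theta_i * theta_{i+k},
and rho(k) = gamma(k) / gamma(0). Sigma^2 cancels.
  numerator   = (1)*(0.714) + (-0.618)*(0.004) = 0.711528.
  denominator = (1)^2 + (-0.618)^2 + (0.714)^2 + (0.004)^2 = 1.891736.
  rho(2) = 0.711528 / 1.891736 = 0.3761.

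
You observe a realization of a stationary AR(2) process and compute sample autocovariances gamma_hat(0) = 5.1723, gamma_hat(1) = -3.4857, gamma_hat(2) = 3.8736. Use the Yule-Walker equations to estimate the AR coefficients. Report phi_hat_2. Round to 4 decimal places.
\hat\phi_{2} = 0.5400

The Yule-Walker equations for an AR(p) process read, in matrix form,
  Gamma_p phi = r_p,   with   (Gamma_p)_{ij} = gamma(|i - j|),
                       (r_p)_i = gamma(i),   i,j = 1..p.
Substitute the sample gammas (Toeplitz matrix and right-hand side of size 2):
  Gamma_p = [[5.1723, -3.4857], [-3.4857, 5.1723]]
  r_p     = [-3.4857, 3.8736]
Written out:
  5.1723 phi_1 - 3.4857 phi_2 = -3.4857
  -3.4857 phi_1 + 5.1723 phi_2 = 3.8736
Solve by Cramer's rule:
  det = gamma(0)^2 - gamma(1)^2 = (5.1723)^2 - (-3.4857)^2 = 26.75268729 - 12.15010449 = 14.6025828
  phi_hat_1 = [gamma(1) gamma(0) - gamma(1) gamma(2)] / det = [(-3.4857)(5.1723) - (-3.4857)(3.8736)] / 14.6025828 = -4.52687859 / 14.6025828 = -0.31
  phi_hat_2 = [gamma(0) gamma(2) - gamma(1)^2] / det = [(5.1723)(3.8736) - (-3.4857)^2] / 14.6025828 = 7.88531679 / 14.6025828 = 0.54
So phi_hat = [-0.3100, 0.5400].
Therefore phi_hat_2 = 0.5400.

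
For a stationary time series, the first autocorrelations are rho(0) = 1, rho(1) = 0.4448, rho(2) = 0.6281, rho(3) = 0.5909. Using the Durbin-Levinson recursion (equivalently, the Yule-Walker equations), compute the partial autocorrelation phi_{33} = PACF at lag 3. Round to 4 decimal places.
\phi_{33} = 0.3899

The PACF at lag k is phi_{kk}, the last component of the solution
to the Yule-Walker system G_k phi = r_k where
  (G_k)_{ij} = rho(|i - j|), (r_k)_i = rho(i), i,j = 1..k.
Equivalently, Durbin-Levinson gives phi_{kk} iteratively:
  phi_{11} = rho(1)
  phi_{kk} = [rho(k) - sum_{j=1..k-1} phi_{k-1,j} rho(k-j)]
            / [1 - sum_{j=1..k-1} phi_{k-1,j} rho(j)],
  phi_{k,j} = phi_{k-1,j} - phi_{kk} phi_{k-1,k-j},  j = 1..k-1.
Step k = 1:
  phi_11 = rho(1) = 0.4448.
Step k = 2:
  phi_22 = [rho(2) - phi_11 rho(1)] / [1 - phi_11 rho(1)] = [0.6281 - (0.4448)(0.4448)] / [1 - (0.4448)(0.4448)]
         = 0.43025296 / 0.80215296 = 0.536373.
  Update: phi_21 = phi_11 - phi_22 phi_11 = 0.4448 - (0.536373)(0.4448) = 0.206221.
Step k = 3:
  phi_33 = [rho(3) - phi_21 rho(2) - phi_22 rho(1)] / [1 - phi_21 rho(1) - phi_22 rho(2)]
    numerator   = 0.5909 - (0.206221)(0.6281) - (0.536373)(0.4448) = 0.22279374
    denominator = 1 - (0.206221)(0.4448) - (0.536373)(0.6281) = 0.57137701
  phi_33 = 0.22279374 / 0.57137701 = 0.3899.
Therefore phi_{33} = 0.3899.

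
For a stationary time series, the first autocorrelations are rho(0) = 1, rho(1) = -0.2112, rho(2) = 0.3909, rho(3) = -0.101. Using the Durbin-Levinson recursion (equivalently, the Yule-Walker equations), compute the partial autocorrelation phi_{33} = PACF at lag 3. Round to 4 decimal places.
\phi_{33} = 0.0340

The PACF at lag k is phi_{kk}, the last component of the solution
to the Yule-Walker system G_k phi = r_k where
  (G_k)_{ij} = rho(|i - j|), (r_k)_i = rho(i), i,j = 1..k.
Equivalently, Durbin-Levinson gives phi_{kk} iteratively:
  phi_{11} = rho(1)
  phi_{kk} = [rho(k) - sum_{j=1..k-1} phi_{k-1,j} rho(k-j)]
            / [1 - sum_{j=1..k-1} phi_{k-1,j} rho(j)],
  phi_{k,j} = phi_{k-1,j} - phi_{kk} phi_{k-1,k-j},  j = 1..k-1.
Step k = 1:
  phi_11 = rho(1) = -0.2112.
Step k = 2:
  phi_22 = [rho(2) - phi_11 rho(1)] / [1 - phi_11 rho(1)] = [0.3909 - (-0.2112)(-0.2112)] / [1 - (-0.2112)(-0.2112)]
         = 0.34629456 / 0.95539456 = 0.362462.
  Update: phi_21 = phi_11 - phi_22 phi_11 = -0.2112 - (0.362462)(-0.2112) = -0.134648.
Step k = 3:
  phi_33 = [rho(3) - phi_21 rho(2) - phi_22 rho(1)] / [1 - phi_21 rho(1) - phi_22 rho(2)]
    numerator   = -0.101 - (-0.134648)(0.3909) - (0.362462)(-0.2112) = 0.02818593
    denominator = 1 - (-0.134648)(-0.2112) - (0.362462)(0.3909) = 0.82987582
  phi_33 = 0.02818593 / 0.82987582 = 0.034.
Therefore phi_{33} = 0.0340.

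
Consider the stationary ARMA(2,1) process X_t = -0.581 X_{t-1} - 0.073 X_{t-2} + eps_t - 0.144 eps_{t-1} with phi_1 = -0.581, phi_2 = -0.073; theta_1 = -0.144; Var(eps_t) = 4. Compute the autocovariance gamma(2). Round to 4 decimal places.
\gamma(2) = 1.9293

Multiply the model equation by X_{t-k} and take expectations. With theta_0 = psi_0 = 1 and psi_j the MA(infinity) weights, this gives
  gamma(k) - sum_i phi_i gamma(k-i) = c_k,
  c_k = sigma^2 * sum_{j=k..q} theta_j psi_{j-k}   (c_k = 0 for k > q),
using gamma(-m) = gamma(m).
psi-weights needed (psi_j = theta_j + sum_i phi_i psi_{j-i}):
  psi_1 = theta_1 + phi_1 = -0.144 + (-0.581) = -0.725
Right-hand sides:
  c_0 = sigma^2 (1 + theta_1 psi_1) = 4 * (1 + (-0.144)(-0.725)) = 4 * 1.1044 = 4.4176
  c_1 = sigma^2 theta_1 = 4 * (-0.144) = -0.576
  c_2 = 0
Equations for k = 0, 1, 2 (AR order 2, c_2 = 0):
  (E0) gamma(0) = phi_1 gamma(1) + phi_2 gamma(2) + c_0
  (E1) gamma(1) = phi_1 gamma(0) + phi_2 gamma(1) + c_1
  (E2) gamma(2) = phi_1 gamma(1) + phi_2 gamma(0)
From (E1): gamma(1) = A gamma(0) + B with
  A = phi_1 / (1 - phi_2) = -0.581 / 1.073 = -0.541473,   B = c_1 / (1 - phi_2) = -0.576 / 1.073 = -0.536813.
Insert (E2) into (E0): gamma(0) (1 - phi_2^2) = phi_1 (1 + phi_2) gamma(1) + c_0.
  phi_1 (1 + phi_2) = (-0.581)(0.927) = -0.538587,   1 - phi_2^2 = 0.994671.
Replace gamma(1) by A gamma(0) + B and collect gamma(0):
  gamma(0) [0.994671 - (-0.538587)(-0.541473)] = (-0.538587)(-0.536813) + 4.4176
  gamma(0) * 0.703041 = 4.70672
  gamma(0) = 4.70672 / 0.703041 = 6.694803.
  gamma(1) = A gamma(0) + B = (-0.541473)(6.694803) + (-0.536813) = -4.161864.
  gamma(2) = phi_1 gamma(1) + phi_2 gamma(0) = (-0.581)(-4.161864) + (-0.073)(6.694803) = 1.929323.
Therefore gamma(2) = 1.9293 (to 4 decimal places).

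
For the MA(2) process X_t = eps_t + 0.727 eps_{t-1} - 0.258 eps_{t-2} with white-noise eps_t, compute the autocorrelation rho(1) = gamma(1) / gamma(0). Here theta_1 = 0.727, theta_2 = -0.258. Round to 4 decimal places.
\rho(1) = 0.3382

For an MA(q) process with theta_0 = 1, the autocovariance is
  gamma(k) = sigma^2 * sum_{i=0..q-k} theta_i * theta_{i+k},
and rho(k) = gamma(k) / gamma(0). Sigma^2 cancels.
  numerator   = (1)*(0.727) + (0.727)*(-0.258) = 0.539434.
  denominator = (1)^2 + (0.727)^2 + (-0.258)^2 = 1.595093.
  rho(1) = 0.539434 / 1.595093 = 0.3382.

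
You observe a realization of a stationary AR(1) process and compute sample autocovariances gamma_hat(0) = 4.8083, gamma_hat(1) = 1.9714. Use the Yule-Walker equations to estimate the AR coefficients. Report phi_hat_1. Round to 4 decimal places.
\hat\phi_{1} = 0.4100

The Yule-Walker equations for an AR(p) process read, in matrix form,
  Gamma_p phi = r_p,   with   (Gamma_p)_{ij} = gamma(|i - j|),
                       (r_p)_i = gamma(i),   i,j = 1..p.
Substitute the sample gammas (Toeplitz matrix and right-hand side of size 1):
  Gamma_p = [[4.8083]]
  r_p     = [1.9714]
With p = 1 this is the single equation gamma(0) phi_1 = gamma(1):
  phi_hat_1 = gamma(1) / gamma(0) = 1.9714 / 4.8083 = 0.4100.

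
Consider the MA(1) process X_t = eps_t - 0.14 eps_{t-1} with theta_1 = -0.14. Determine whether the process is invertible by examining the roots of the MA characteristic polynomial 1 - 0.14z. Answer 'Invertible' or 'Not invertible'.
\text{Invertible}

The MA(q) characteristic polynomial is P(z) = 1 - 0.14z.
Invertibility requires all roots to lie outside the unit circle, i.e. |z| > 1 for every root.
This is linear in z: 1 + (-0.14) z = 0  =>  z = -1/(-0.14) = 7.142857,  |z| = 7.142857.
Moduli of all roots: 7.1429.
All moduli strictly greater than 1? Yes.
Verdict: Invertible.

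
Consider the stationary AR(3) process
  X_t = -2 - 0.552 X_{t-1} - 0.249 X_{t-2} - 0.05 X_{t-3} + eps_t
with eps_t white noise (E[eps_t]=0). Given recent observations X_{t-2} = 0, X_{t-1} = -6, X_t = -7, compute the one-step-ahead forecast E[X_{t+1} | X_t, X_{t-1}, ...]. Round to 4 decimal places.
E[X_{t+1} \mid \mathcal F_t] = 3.3580

For an AR(p) model X_t = c + sum_i phi_i X_{t-i} + eps_t, the
one-step-ahead conditional mean is
  E[X_{t+1} | X_t, ...] = c + sum_i phi_i X_{t+1-i}.
Substitute known values:
  E[X_{t+1} | ...] = -2 + (-0.552) * (-7) + (-0.249) * (-6) + (-0.05) * (0)
                   = 3.3580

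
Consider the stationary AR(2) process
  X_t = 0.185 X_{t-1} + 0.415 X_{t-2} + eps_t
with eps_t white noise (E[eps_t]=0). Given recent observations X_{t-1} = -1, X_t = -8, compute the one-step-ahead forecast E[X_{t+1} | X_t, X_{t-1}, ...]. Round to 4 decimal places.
E[X_{t+1} \mid \mathcal F_t] = -1.8950

For an AR(p) model X_t = c + sum_i phi_i X_{t-i} + eps_t, the
one-step-ahead conditional mean is
  E[X_{t+1} | X_t, ...] = c + sum_i phi_i X_{t+1-i}.
Substitute known values:
  E[X_{t+1} | ...] = (0.185) * (-8) + (0.415) * (-1)
                   = -1.8950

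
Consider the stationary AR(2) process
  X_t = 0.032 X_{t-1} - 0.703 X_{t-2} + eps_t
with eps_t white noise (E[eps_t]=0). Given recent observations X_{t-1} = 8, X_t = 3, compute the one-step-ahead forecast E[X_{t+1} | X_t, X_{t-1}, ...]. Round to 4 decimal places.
E[X_{t+1} \mid \mathcal F_t] = -5.5280

For an AR(p) model X_t = c + sum_i phi_i X_{t-i} + eps_t, the
one-step-ahead conditional mean is
  E[X_{t+1} | X_t, ...] = c + sum_i phi_i X_{t+1-i}.
Substitute known values:
  E[X_{t+1} | ...] = (0.032) * (3) + (-0.703) * (8)
                   = -5.5280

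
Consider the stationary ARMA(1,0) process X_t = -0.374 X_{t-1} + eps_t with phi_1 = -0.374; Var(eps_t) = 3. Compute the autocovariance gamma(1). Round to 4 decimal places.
\gamma(1) = -1.3045

Multiply the model equation by X_{t-k} and take expectations. With theta_0 = psi_0 = 1 and psi_j the MA(infinity) weights, this gives
  gamma(k) - sum_i phi_i gamma(k-i) = c_k,
  c_k = sigma^2 * sum_{j=k..q} theta_j psi_{j-k}   (c_k = 0 for k > q),
using gamma(-m) = gamma(m).
Pure AR (q = 0): c_0 = sigma^2 = 3, c_k = 0 for k >= 1.
Equations for k = 0 and k = 1 (AR order 1):
  gamma(0) = phi_1 gamma(1) + c_0
  gamma(1) = phi_1 gamma(0) + c_1
Substituting the second into the first: gamma(0) (1 - phi_1^2) = c_0 + phi_1 c_1, so
  gamma(0) = c_0 / (1 - phi_1^2) = 3 / (1 - (-0.374)^2) = 3 / 0.860124 = 3.487869.
  gamma(1) = phi_1 gamma(0) = (-0.374)(3.487869) = -1.304463.
Therefore gamma(1) = -1.3045 (to 4 decimal places).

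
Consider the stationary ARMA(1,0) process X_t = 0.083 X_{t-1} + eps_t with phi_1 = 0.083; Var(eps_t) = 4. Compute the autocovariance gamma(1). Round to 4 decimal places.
\gamma(1) = 0.3343

Multiply the model equation by X_{t-k} and take expectations. With theta_0 = psi_0 = 1 and psi_j the MA(infinity) weights, this gives
  gamma(k) - sum_i phi_i gamma(k-i) = c_k,
  c_k = sigma^2 * sum_{j=k..q} theta_j psi_{j-k}   (c_k = 0 for k > q),
using gamma(-m) = gamma(m).
Pure AR (q = 0): c_0 = sigma^2 = 4, c_k = 0 for k >= 1.
Equations for k = 0 and k = 1 (AR order 1):
  gamma(0) = phi_1 gamma(1) + c_0
  gamma(1) = phi_1 gamma(0) + c_1
Substituting the second into the first: gamma(0) (1 - phi_1^2) = c_0 + phi_1 c_1, so
  gamma(0) = c_0 / (1 - phi_1^2) = 4 / (1 - (0.083)^2) = 4 / 0.993111 = 4.027747.
  gamma(1) = phi_1 gamma(0) = (0.083)(4.027747) = 0.334303.
Therefore gamma(1) = 0.3343 (to 4 decimal places).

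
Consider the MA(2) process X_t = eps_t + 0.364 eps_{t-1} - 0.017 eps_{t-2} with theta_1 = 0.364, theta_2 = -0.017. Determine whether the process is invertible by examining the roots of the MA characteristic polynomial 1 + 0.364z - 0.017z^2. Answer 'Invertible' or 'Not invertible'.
\text{Invertible}

The MA(q) characteristic polynomial is P(z) = 1 + 0.364z - 0.017z^2.
Invertibility requires all roots to lie outside the unit circle, i.e. |z| > 1 for every root.
Set 1 + (0.364) z + (-0.017) z^2 = 0, i.e. a z^2 + b z + c = 0 with a = -0.017, b = 0.364, c = 1.
Discriminant D = b^2 - 4ac = (0.364)^2 - 4*(-0.017)*1 = 0.132496 - (-0.068) = 0.200496.
D >= 0, so the roots are real: z = (-b +/- sqrt(D)) / (2a) = (-0.364 +/- 0.447768) / (-0.034).
  z_1 = (-0.364 + 0.447768) / (-0.034) = -2.4638,   |z_1| = 2.4638.
  z_2 = (-0.364 - 0.447768) / (-0.034) = 23.8755,   |z_2| = 23.8755.
Moduli of all roots: 2.4638, 23.8755.
All moduli strictly greater than 1? Yes.
Verdict: Invertible.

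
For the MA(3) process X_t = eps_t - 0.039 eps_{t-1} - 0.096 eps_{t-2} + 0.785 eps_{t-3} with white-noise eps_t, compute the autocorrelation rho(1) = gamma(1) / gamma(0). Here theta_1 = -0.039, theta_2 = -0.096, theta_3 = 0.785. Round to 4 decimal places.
\rho(1) = -0.0680

For an MA(q) process with theta_0 = 1, the autocovariance is
  gamma(k) = sigma^2 * sum_{i=0..q-k} theta_i * theta_{i+k},
and rho(k) = gamma(k) / gamma(0). Sigma^2 cancels.
  numerator   = (1)*(-0.039) + (-0.039)*(-0.096) + (-0.096)*(0.785) = -0.110616.
  denominator = (1)^2 + (-0.039)^2 + (-0.096)^2 + (0.785)^2 = 1.626962.
  rho(1) = -0.110616 / 1.626962 = -0.0680.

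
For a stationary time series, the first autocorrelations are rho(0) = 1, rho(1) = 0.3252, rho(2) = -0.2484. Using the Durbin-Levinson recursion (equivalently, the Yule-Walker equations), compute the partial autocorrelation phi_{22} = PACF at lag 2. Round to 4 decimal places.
\phi_{22} = -0.3960

The PACF at lag k is phi_{kk}, the last component of the solution
to the Yule-Walker system G_k phi = r_k where
  (G_k)_{ij} = rho(|i - j|), (r_k)_i = rho(i), i,j = 1..k.
Equivalently, Durbin-Levinson gives phi_{kk} iteratively:
  phi_{11} = rho(1)
  phi_{kk} = [rho(k) - sum_{j=1..k-1} phi_{k-1,j} rho(k-j)]
            / [1 - sum_{j=1..k-1} phi_{k-1,j} rho(j)],
  phi_{k,j} = phi_{k-1,j} - phi_{kk} phi_{k-1,k-j},  j = 1..k-1.
Step k = 1:
  phi_11 = rho(1) = 0.3252.
Step k = 2:
  phi_22 = [rho(2) - phi_11 rho(1)] / [1 - phi_11 rho(1)] = [-0.2484 - (0.3252)(0.3252)] / [1 - (0.3252)(0.3252)]
         = -0.35415504 / 0.89424496 = -0.396.
Therefore phi_{22} = -0.3960.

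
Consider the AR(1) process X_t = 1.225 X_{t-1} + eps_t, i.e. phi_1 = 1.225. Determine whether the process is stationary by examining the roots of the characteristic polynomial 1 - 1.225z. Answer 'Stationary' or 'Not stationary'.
\text{Not stationary}

The AR(p) characteristic polynomial is P(z) = 1 - 1.225z.
Stationarity requires all roots to lie outside the unit circle, i.e. |z| > 1 for every root.
This is linear in z: 1 + (-1.225) z = 0  =>  z = -1/(-1.225) = 0.816327,  |z| = 0.816327.
Moduli of all roots: 0.8163.
All moduli strictly greater than 1? No.
Verdict: Not stationary.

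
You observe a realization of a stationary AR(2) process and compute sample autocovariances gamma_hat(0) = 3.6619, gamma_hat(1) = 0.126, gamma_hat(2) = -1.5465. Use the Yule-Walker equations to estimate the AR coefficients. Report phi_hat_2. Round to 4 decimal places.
\hat\phi_{2} = -0.4240

The Yule-Walker equations for an AR(p) process read, in matrix form,
  Gamma_p phi = r_p,   with   (Gamma_p)_{ij} = gamma(|i - j|),
                       (r_p)_i = gamma(i),   i,j = 1..p.
Substitute the sample gammas (Toeplitz matrix and right-hand side of size 2):
  Gamma_p = [[3.6619, 0.126], [0.126, 3.6619]]
  r_p     = [0.126, -1.5465]
Written out:
  3.6619 phi_1 + 0.126 phi_2 = 0.126
  0.126 phi_1 + 3.6619 phi_2 = -1.5465
Solve by Cramer's rule:
  det = gamma(0)^2 - gamma(1)^2 = (3.6619)^2 - (0.126)^2 = 13.40951161 - 0.015876 = 13.39363561
  phi_hat_1 = [gamma(1) gamma(0) - gamma(1) gamma(2)] / det = [(0.126)(3.6619) - (0.126)(-1.5465)] / 13.39363561 = 0.6562584 / 13.39363561 = 0.049
  phi_hat_2 = [gamma(0) gamma(2) - gamma(1)^2] / det = [(3.6619)(-1.5465) - (0.126)^2] / 13.39363561 = -5.67900435 / 13.39363561 = -0.424
So phi_hat = [0.0490, -0.4240].
Therefore phi_hat_2 = -0.4240.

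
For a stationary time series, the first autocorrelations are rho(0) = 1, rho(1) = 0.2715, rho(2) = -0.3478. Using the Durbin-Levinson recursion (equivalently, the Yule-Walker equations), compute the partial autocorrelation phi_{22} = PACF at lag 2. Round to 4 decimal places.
\phi_{22} = -0.4551

The PACF at lag k is phi_{kk}, the last component of the solution
to the Yule-Walker system G_k phi = r_k where
  (G_k)_{ij} = rho(|i - j|), (r_k)_i = rho(i), i,j = 1..k.
Equivalently, Durbin-Levinson gives phi_{kk} iteratively:
  phi_{11} = rho(1)
  phi_{kk} = [rho(k) - sum_{j=1..k-1} phi_{k-1,j} rho(k-j)]
            / [1 - sum_{j=1..k-1} phi_{k-1,j} rho(j)],
  phi_{k,j} = phi_{k-1,j} - phi_{kk} phi_{k-1,k-j},  j = 1..k-1.
Step k = 1:
  phi_11 = rho(1) = 0.2715.
Step k = 2:
  phi_22 = [rho(2) - phi_11 rho(1)] / [1 - phi_11 rho(1)] = [-0.3478 - (0.2715)(0.2715)] / [1 - (0.2715)(0.2715)]
         = -0.42151225 / 0.92628775 = -0.4551.
Therefore phi_{22} = -0.4551.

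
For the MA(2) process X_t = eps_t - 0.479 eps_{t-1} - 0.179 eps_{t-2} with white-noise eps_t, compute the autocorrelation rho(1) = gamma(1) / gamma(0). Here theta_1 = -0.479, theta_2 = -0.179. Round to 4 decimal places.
\rho(1) = -0.3117

For an MA(q) process with theta_0 = 1, the autocovariance is
  gamma(k) = sigma^2 * sum_{i=0..q-k} theta_i * theta_{i+k},
and rho(k) = gamma(k) / gamma(0). Sigma^2 cancels.
  numerator   = (1)*(-0.479) + (-0.479)*(-0.179) = -0.393259.
  denominator = (1)^2 + (-0.479)^2 + (-0.179)^2 = 1.261482.
  rho(1) = -0.393259 / 1.261482 = -0.3117.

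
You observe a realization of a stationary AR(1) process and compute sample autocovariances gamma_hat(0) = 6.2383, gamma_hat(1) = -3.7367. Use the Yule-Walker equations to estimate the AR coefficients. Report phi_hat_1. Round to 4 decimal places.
\hat\phi_{1} = -0.5990

The Yule-Walker equations for an AR(p) process read, in matrix form,
  Gamma_p phi = r_p,   with   (Gamma_p)_{ij} = gamma(|i - j|),
                       (r_p)_i = gamma(i),   i,j = 1..p.
Substitute the sample gammas (Toeplitz matrix and right-hand side of size 1):
  Gamma_p = [[6.2383]]
  r_p     = [-3.7367]
With p = 1 this is the single equation gamma(0) phi_1 = gamma(1):
  phi_hat_1 = gamma(1) / gamma(0) = -3.7367 / 6.2383 = -0.5990.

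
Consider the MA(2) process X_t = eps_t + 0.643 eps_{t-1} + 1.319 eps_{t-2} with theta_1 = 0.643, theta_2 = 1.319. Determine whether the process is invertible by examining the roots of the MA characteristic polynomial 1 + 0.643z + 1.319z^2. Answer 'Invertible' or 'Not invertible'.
\text{Not invertible}

The MA(q) characteristic polynomial is P(z) = 1 + 0.643z + 1.319z^2.
Invertibility requires all roots to lie outside the unit circle, i.e. |z| > 1 for every root.
Set 1 + (0.643) z + (1.319) z^2 = 0, i.e. a z^2 + b z + c = 0 with a = 1.319, b = 0.643, c = 1.
Discriminant D = b^2 - 4ac = (0.643)^2 - 4*(1.319)*1 = 0.413449 - (5.276) = -4.862551.
D < 0, so the roots are the complex-conjugate pair z = (-b +/- i sqrt(-D)) / (2a) = -0.2437 +/- 0.8359i.
For a conjugate pair |z|^2 = z * conj(z) = (product of roots) = c/a = 1/(1.319) = 0.75815, so |z| = sqrt(0.75815) = 0.8707 for both roots.
Moduli of all roots: 0.8707, 0.8707.
All moduli strictly greater than 1? No.
Verdict: Not invertible.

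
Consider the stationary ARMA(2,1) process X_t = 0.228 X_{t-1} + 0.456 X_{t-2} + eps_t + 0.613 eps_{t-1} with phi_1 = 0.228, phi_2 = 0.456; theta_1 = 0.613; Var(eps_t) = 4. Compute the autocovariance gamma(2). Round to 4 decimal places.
\gamma(2) = 7.4126

Multiply the model equation by X_{t-k} and take expectations. With theta_0 = psi_0 = 1 and psi_j the MA(infinity) weights, this gives
  gamma(k) - sum_i phi_i gamma(k-i) = c_k,
  c_k = sigma^2 * sum_{j=k..q} theta_j psi_{j-k}   (c_k = 0 for k > q),
using gamma(-m) = gamma(m).
psi-weights needed (psi_j = theta_j + sum_i phi_i psi_{j-i}):
  psi_1 = theta_1 + phi_1 = 0.613 + (0.228) = 0.841
Right-hand sides:
  c_0 = sigma^2 (1 + theta_1 psi_1) = 4 * (1 + (0.613)(0.841)) = 4 * 1.515533 = 6.062132
  c_1 = sigma^2 theta_1 = 4 * (0.613) = 2.452
  c_2 = 0
Equations for k = 0, 1, 2 (AR order 2, c_2 = 0):
  (E0) gamma(0) = phi_1 gamma(1) + phi_2 gamma(2) + c_0
  (E1) gamma(1) = phi_1 gamma(0) + phi_2 gamma(1) + c_1
  (E2) gamma(2) = phi_1 gamma(1) + phi_2 gamma(0)
From (E1): gamma(1) = A gamma(0) + B with
  A = phi_1 / (1 - phi_2) = 0.228 / 0.544 = 0.419118,   B = c_1 / (1 - phi_2) = 2.452 / 0.544 = 4.507353.
Insert (E2) into (E0): gamma(0) (1 - phi_2^2) = phi_1 (1 + phi_2) gamma(1) + c_0.
  phi_1 (1 + phi_2) = (0.228)(1.456) = 0.331968,   1 - phi_2^2 = 0.792064.
Replace gamma(1) by A gamma(0) + B and collect gamma(0):
  gamma(0) [0.792064 - (0.331968)(0.419118)] = (0.331968)(4.507353) + 6.062132
  gamma(0) * 0.65293 = 7.558429
  gamma(0) = 7.558429 / 0.65293 = 11.576164.
  gamma(1) = A gamma(0) + B = (0.419118)(11.576164) + (4.507353) = 9.359128.
  gamma(2) = phi_1 gamma(1) + phi_2 gamma(0) = (0.228)(9.359128) + (0.456)(11.576164) = 7.412612.
Therefore gamma(2) = 7.4126 (to 4 decimal places).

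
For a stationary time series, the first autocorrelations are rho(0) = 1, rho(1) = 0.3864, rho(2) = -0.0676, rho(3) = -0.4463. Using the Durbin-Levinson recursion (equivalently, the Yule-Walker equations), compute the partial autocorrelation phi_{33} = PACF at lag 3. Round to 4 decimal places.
\phi_{33} = -0.3960

The PACF at lag k is phi_{kk}, the last component of the solution
to the Yule-Walker system G_k phi = r_k where
  (G_k)_{ij} = rho(|i - j|), (r_k)_i = rho(i), i,j = 1..k.
Equivalently, Durbin-Levinson gives phi_{kk} iteratively:
  phi_{11} = rho(1)
  phi_{kk} = [rho(k) - sum_{j=1..k-1} phi_{k-1,j} rho(k-j)]
            / [1 - sum_{j=1..k-1} phi_{k-1,j} rho(j)],
  phi_{k,j} = phi_{k-1,j} - phi_{kk} phi_{k-1,k-j},  j = 1..k-1.
Step k = 1:
  phi_11 = rho(1) = 0.3864.
Step k = 2:
  phi_22 = [rho(2) - phi_11 rho(1)] / [1 - phi_11 rho(1)] = [-0.0676 - (0.3864)(0.3864)] / [1 - (0.3864)(0.3864)]
         = -0.21690496 / 0.85069504 = -0.254974.
  Update: phi_21 = phi_11 - phi_22 phi_11 = 0.3864 - (-0.254974)(0.3864) = 0.484922.
Step k = 3:
  phi_33 = [rho(3) - phi_21 rho(2) - phi_22 rho(1)] / [1 - phi_21 rho(1) - phi_22 rho(2)]
    numerator   = -0.4463 - (0.484922)(-0.0676) - (-0.254974)(0.3864) = -0.3149974
    denominator = 1 - (0.484922)(0.3864) - (-0.254974)(-0.0676) = 0.79538995
  phi_33 = -0.3149974 / 0.79538995 = -0.396.
Therefore phi_{33} = -0.3960.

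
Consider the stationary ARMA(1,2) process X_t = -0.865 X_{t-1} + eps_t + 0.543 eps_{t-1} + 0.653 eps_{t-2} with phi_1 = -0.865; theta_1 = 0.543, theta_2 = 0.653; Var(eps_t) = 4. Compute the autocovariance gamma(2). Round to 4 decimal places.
\gamma(2) = 15.0791

Multiply the model equation by X_{t-k} and take expectations. With theta_0 = psi_0 = 1 and psi_j the MA(infinity) weights, this gives
  gamma(k) - sum_i phi_i gamma(k-i) = c_k,
  c_k = sigma^2 * sum_{j=k..q} theta_j psi_{j-k}   (c_k = 0 for k > q),
using gamma(-m) = gamma(m).
psi-weights needed (psi_j = theta_j + sum_i phi_i psi_{j-i}):
  psi_1 = theta_1 + phi_1 = 0.543 + (-0.865) = -0.322
  psi_2 = theta_2 + phi_1 psi_1 = 0.653 + (-0.865)(-0.322) = 0.93153
Right-hand sides:
  c_0 = sigma^2 (1 + theta_1 psi_1 + theta_2 psi_2) = 4 * (1 + (0.543)(-0.322) + (0.653)(0.93153)) = 4 * 1.433443 = 5.733772
  c_1 = sigma^2 (theta_1 + theta_2 psi_1) = 4 * (0.543 + (0.653)(-0.322)) = 1.330936
  c_2 = sigma^2 theta_2 = 4 * (0.653) = 2.612
Equations for k = 0 and k = 1 (AR order 1):
  gamma(0) = phi_1 gamma(1) + c_0
  gamma(1) = phi_1 gamma(0) + c_1
Substituting the second into the first: gamma(0) (1 - phi_1^2) = c_0 + phi_1 c_1, so
  gamma(0) = (c_0 + phi_1 c_1) / (1 - phi_1^2) = (5.733772 + (-0.865)(1.330936)) / (1 - (-0.865)^2) = 4.582513 / 0.251775 = 18.200825.
  gamma(1) = phi_1 gamma(0) + c_1 = (-0.865)(18.200825) + (1.330936) = -14.412778.
For k = 2: gamma(2) = phi_1 gamma(1) + c_2
  = (-0.865)(-14.412778) + (2.612) = 15.079053.
Therefore gamma(2) = 15.0791 (to 4 decimal places).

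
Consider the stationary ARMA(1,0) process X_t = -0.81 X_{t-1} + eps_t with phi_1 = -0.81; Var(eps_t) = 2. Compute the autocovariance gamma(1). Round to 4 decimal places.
\gamma(1) = -4.7107

Multiply the model equation by X_{t-k} and take expectations. With theta_0 = psi_0 = 1 and psi_j the MA(infinity) weights, this gives
  gamma(k) - sum_i phi_i gamma(k-i) = c_k,
  c_k = sigma^2 * sum_{j=k..q} theta_j psi_{j-k}   (c_k = 0 for k > q),
using gamma(-m) = gamma(m).
Pure AR (q = 0): c_0 = sigma^2 = 2, c_k = 0 for k >= 1.
Equations for k = 0 and k = 1 (AR order 1):
  gamma(0) = phi_1 gamma(1) + c_0
  gamma(1) = phi_1 gamma(0) + c_1
Substituting the second into the first: gamma(0) (1 - phi_1^2) = c_0 + phi_1 c_1, so
  gamma(0) = c_0 / (1 - phi_1^2) = 2 / (1 - (-0.81)^2) = 2 / 0.3439 = 5.815644.
  gamma(1) = phi_1 gamma(0) = (-0.81)(5.815644) = -4.710672.
Therefore gamma(1) = -4.7107 (to 4 decimal places).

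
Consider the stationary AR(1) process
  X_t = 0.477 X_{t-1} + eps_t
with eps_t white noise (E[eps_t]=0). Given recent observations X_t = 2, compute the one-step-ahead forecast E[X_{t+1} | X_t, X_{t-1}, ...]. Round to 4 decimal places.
E[X_{t+1} \mid \mathcal F_t] = 0.9540

For an AR(p) model X_t = c + sum_i phi_i X_{t-i} + eps_t, the
one-step-ahead conditional mean is
  E[X_{t+1} | X_t, ...] = c + sum_i phi_i X_{t+1-i}.
Substitute known values:
  E[X_{t+1} | ...] = (0.477) * (2)
                   = 0.9540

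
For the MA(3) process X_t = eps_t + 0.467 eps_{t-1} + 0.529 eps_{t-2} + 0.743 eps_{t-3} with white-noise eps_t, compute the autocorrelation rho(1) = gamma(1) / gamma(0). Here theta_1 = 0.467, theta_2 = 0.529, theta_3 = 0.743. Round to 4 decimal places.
\rho(1) = 0.5400

For an MA(q) process with theta_0 = 1, the autocovariance is
  gamma(k) = sigma^2 * sum_{i=0..q-k} theta_i * theta_{i+k},
and rho(k) = gamma(k) / gamma(0). Sigma^2 cancels.
  numerator   = (1)*(0.467) + (0.467)*(0.529) + (0.529)*(0.743) = 1.10709.
  denominator = (1)^2 + (0.467)^2 + (0.529)^2 + (0.743)^2 = 2.049979.
  rho(1) = 1.10709 / 2.049979 = 0.5400.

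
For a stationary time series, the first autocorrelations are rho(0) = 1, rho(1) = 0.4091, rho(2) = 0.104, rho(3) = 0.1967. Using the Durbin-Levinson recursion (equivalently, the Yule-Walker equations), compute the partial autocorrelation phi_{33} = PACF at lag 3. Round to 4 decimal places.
\phi_{33} = 0.2199

The PACF at lag k is phi_{kk}, the last component of the solution
to the Yule-Walker system G_k phi = r_k where
  (G_k)_{ij} = rho(|i - j|), (r_k)_i = rho(i), i,j = 1..k.
Equivalently, Durbin-Levinson gives phi_{kk} iteratively:
  phi_{11} = rho(1)
  phi_{kk} = [rho(k) - sum_{j=1..k-1} phi_{k-1,j} rho(k-j)]
            / [1 - sum_{j=1..k-1} phi_{k-1,j} rho(j)],
  phi_{k,j} = phi_{k-1,j} - phi_{kk} phi_{k-1,k-j},  j = 1..k-1.
Step k = 1:
  phi_11 = rho(1) = 0.4091.
Step k = 2:
  phi_22 = [rho(2) - phi_11 rho(1)] / [1 - phi_11 rho(1)] = [0.104 - (0.4091)(0.4091)] / [1 - (0.4091)(0.4091)]
         = -0.06336281 / 0.83263719 = -0.076099.
  Update: phi_21 = phi_11 - phi_22 phi_11 = 0.4091 - (-0.076099)(0.4091) = 0.440232.
Step k = 3:
  phi_33 = [rho(3) - phi_21 rho(2) - phi_22 rho(1)] / [1 - phi_21 rho(1) - phi_22 rho(2)]
    numerator   = 0.1967 - (0.440232)(0.104) - (-0.076099)(0.4091) = 0.18204794
    denominator = 1 - (0.440232)(0.4091) - (-0.076099)(0.104) = 0.82781535
  phi_33 = 0.18204794 / 0.82781535 = 0.2199.
Therefore phi_{33} = 0.2199.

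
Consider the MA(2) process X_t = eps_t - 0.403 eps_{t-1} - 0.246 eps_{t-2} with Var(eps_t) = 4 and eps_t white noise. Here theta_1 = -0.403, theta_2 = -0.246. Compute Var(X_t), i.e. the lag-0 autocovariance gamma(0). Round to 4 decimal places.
\gamma(0) = 4.8917

For an MA(q) process X_t = eps_t + sum_i theta_i eps_{t-i} with
Var(eps_t) = sigma^2, the variance is
  gamma(0) = sigma^2 * (1 + sum_i theta_i^2).
  sum_i theta_i^2 = (-0.403)^2 + (-0.246)^2 = 0.162409 + 0.060516 = 0.222925.
  gamma(0) = 4 * (1 + 0.222925) = 4 * 1.222925 = 4.8917.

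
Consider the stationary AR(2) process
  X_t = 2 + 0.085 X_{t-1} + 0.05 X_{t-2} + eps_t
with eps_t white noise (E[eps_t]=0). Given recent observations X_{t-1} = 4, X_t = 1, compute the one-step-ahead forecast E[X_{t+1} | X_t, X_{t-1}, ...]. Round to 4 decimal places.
E[X_{t+1} \mid \mathcal F_t] = 2.2850

For an AR(p) model X_t = c + sum_i phi_i X_{t-i} + eps_t, the
one-step-ahead conditional mean is
  E[X_{t+1} | X_t, ...] = c + sum_i phi_i X_{t+1-i}.
Substitute known values:
  E[X_{t+1} | ...] = 2 + (0.085) * (1) + (0.05) * (4)
                   = 2.2850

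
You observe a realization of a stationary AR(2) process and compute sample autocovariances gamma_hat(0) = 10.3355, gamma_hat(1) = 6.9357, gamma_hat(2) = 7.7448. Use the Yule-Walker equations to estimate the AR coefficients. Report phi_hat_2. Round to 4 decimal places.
\hat\phi_{2} = 0.5440

The Yule-Walker equations for an AR(p) process read, in matrix form,
  Gamma_p phi = r_p,   with   (Gamma_p)_{ij} = gamma(|i - j|),
                       (r_p)_i = gamma(i),   i,j = 1..p.
Substitute the sample gammas (Toeplitz matrix and right-hand side of size 2):
  Gamma_p = [[10.3355, 6.9357], [6.9357, 10.3355]]
  r_p     = [6.9357, 7.7448]
Written out:
  10.3355 phi_1 + 6.9357 phi_2 = 6.9357
  6.9357 phi_1 + 10.3355 phi_2 = 7.7448
Solve by Cramer's rule:
  det = gamma(0)^2 - gamma(1)^2 = (10.3355)^2 - (6.9357)^2 = 106.82256025 - 48.10393449 = 58.71862576
  phi_hat_1 = [gamma(1) gamma(0) - gamma(1) gamma(2)] / det = [(6.9357)(10.3355) - (6.9357)(7.7448)] / 58.71862576 = 17.96831799 / 58.71862576 = 0.306
  phi_hat_2 = [gamma(0) gamma(2) - gamma(1)^2] / det = [(10.3355)(7.7448) - (6.9357)^2] / 58.71862576 = 31.94244591 / 58.71862576 = 0.544
So phi_hat = [0.3060, 0.5440].
Therefore phi_hat_2 = 0.5440.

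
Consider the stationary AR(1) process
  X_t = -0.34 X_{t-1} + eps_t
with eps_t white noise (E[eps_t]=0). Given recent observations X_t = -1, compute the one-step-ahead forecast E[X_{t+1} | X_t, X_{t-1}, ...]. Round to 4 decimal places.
E[X_{t+1} \mid \mathcal F_t] = 0.3400

For an AR(p) model X_t = c + sum_i phi_i X_{t-i} + eps_t, the
one-step-ahead conditional mean is
  E[X_{t+1} | X_t, ...] = c + sum_i phi_i X_{t+1-i}.
Substitute known values:
  E[X_{t+1} | ...] = (-0.34) * (-1)
                   = 0.3400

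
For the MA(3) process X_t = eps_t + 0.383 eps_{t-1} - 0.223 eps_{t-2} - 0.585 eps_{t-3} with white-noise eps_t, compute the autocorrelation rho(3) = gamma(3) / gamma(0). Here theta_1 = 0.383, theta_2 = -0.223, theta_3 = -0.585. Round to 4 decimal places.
\rho(3) = -0.3802

For an MA(q) process with theta_0 = 1, the autocovariance is
  gamma(k) = sigma^2 * sum_{i=0..q-k} theta_i * theta_{i+k},
and rho(k) = gamma(k) / gamma(0). Sigma^2 cancels.
  numerator   = (1)*(-0.585) = -0.585.
  denominator = (1)^2 + (0.383)^2 + (-0.223)^2 + (-0.585)^2 = 1.538643.
  rho(3) = -0.585 / 1.538643 = -0.3802.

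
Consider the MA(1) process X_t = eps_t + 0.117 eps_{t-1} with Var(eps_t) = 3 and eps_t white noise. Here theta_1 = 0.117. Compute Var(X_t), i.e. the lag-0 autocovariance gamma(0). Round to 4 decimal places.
\gamma(0) = 3.0411

For an MA(q) process X_t = eps_t + sum_i theta_i eps_{t-i} with
Var(eps_t) = sigma^2, the variance is
  gamma(0) = sigma^2 * (1 + sum_i theta_i^2).
  sum_i theta_i^2 = (0.117)^2 = 0.013689.
  gamma(0) = 3 * (1 + 0.013689) = 3 * 1.013689 = 3.041067, which rounds to 3.0411.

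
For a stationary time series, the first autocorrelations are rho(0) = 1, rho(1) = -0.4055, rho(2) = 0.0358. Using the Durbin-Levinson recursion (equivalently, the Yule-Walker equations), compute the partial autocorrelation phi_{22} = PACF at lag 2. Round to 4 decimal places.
\phi_{22} = -0.1539

The PACF at lag k is phi_{kk}, the last component of the solution
to the Yule-Walker system G_k phi = r_k where
  (G_k)_{ij} = rho(|i - j|), (r_k)_i = rho(i), i,j = 1..k.
Equivalently, Durbin-Levinson gives phi_{kk} iteratively:
  phi_{11} = rho(1)
  phi_{kk} = [rho(k) - sum_{j=1..k-1} phi_{k-1,j} rho(k-j)]
            / [1 - sum_{j=1..k-1} phi_{k-1,j} rho(j)],
  phi_{k,j} = phi_{k-1,j} - phi_{kk} phi_{k-1,k-j},  j = 1..k-1.
Step k = 1:
  phi_11 = rho(1) = -0.4055.
Step k = 2:
  phi_22 = [rho(2) - phi_11 rho(1)] / [1 - phi_11 rho(1)] = [0.0358 - (-0.4055)(-0.4055)] / [1 - (-0.4055)(-0.4055)]
         = -0.12863025 / 0.83556975 = -0.1539.
Therefore phi_{22} = -0.1539.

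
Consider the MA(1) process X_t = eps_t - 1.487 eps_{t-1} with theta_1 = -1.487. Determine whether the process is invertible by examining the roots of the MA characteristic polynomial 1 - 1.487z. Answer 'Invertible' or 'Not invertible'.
\text{Not invertible}

The MA(q) characteristic polynomial is P(z) = 1 - 1.487z.
Invertibility requires all roots to lie outside the unit circle, i.e. |z| > 1 for every root.
This is linear in z: 1 + (-1.487) z = 0  =>  z = -1/(-1.487) = 0.672495,  |z| = 0.672495.
Moduli of all roots: 0.6725.
All moduli strictly greater than 1? No.
Verdict: Not invertible.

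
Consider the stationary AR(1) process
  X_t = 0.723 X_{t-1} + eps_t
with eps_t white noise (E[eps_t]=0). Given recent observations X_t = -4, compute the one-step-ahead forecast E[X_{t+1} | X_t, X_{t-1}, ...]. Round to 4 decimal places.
E[X_{t+1} \mid \mathcal F_t] = -2.8920

For an AR(p) model X_t = c + sum_i phi_i X_{t-i} + eps_t, the
one-step-ahead conditional mean is
  E[X_{t+1} | X_t, ...] = c + sum_i phi_i X_{t+1-i}.
Substitute known values:
  E[X_{t+1} | ...] = (0.723) * (-4)
                   = -2.8920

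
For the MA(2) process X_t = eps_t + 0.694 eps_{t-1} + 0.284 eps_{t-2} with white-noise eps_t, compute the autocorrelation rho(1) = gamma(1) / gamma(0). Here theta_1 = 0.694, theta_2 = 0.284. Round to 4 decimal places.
\rho(1) = 0.5704

For an MA(q) process with theta_0 = 1, the autocovariance is
  gamma(k) = sigma^2 * sum_{i=0..q-k} theta_i * theta_{i+k},
and rho(k) = gamma(k) / gamma(0). Sigma^2 cancels.
  numerator   = (1)*(0.694) + (0.694)*(0.284) = 0.891096.
  denominator = (1)^2 + (0.694)^2 + (0.284)^2 = 1.562292.
  rho(1) = 0.891096 / 1.562292 = 0.5704.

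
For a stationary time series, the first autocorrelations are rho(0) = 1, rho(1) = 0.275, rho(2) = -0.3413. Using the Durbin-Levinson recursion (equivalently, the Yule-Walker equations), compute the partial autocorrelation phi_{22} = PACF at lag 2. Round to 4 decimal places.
\phi_{22} = -0.4510

The PACF at lag k is phi_{kk}, the last component of the solution
to the Yule-Walker system G_k phi = r_k where
  (G_k)_{ij} = rho(|i - j|), (r_k)_i = rho(i), i,j = 1..k.
Equivalently, Durbin-Levinson gives phi_{kk} iteratively:
  phi_{11} = rho(1)
  phi_{kk} = [rho(k) - sum_{j=1..k-1} phi_{k-1,j} rho(k-j)]
            / [1 - sum_{j=1..k-1} phi_{k-1,j} rho(j)],
  phi_{k,j} = phi_{k-1,j} - phi_{kk} phi_{k-1,k-j},  j = 1..k-1.
Step k = 1:
  phi_11 = rho(1) = 0.275.
Step k = 2:
  phi_22 = [rho(2) - phi_11 rho(1)] / [1 - phi_11 rho(1)] = [-0.3413 - (0.275)(0.275)] / [1 - (0.275)(0.275)]
         = -0.416925 / 0.924375 = -0.451.
Therefore phi_{22} = -0.4510.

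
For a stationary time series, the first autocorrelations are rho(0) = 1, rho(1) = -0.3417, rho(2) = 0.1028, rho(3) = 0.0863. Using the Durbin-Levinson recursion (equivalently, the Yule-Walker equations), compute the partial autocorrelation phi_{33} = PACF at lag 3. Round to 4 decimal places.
\phi_{33} = 0.1320

The PACF at lag k is phi_{kk}, the last component of the solution
to the Yule-Walker system G_k phi = r_k where
  (G_k)_{ij} = rho(|i - j|), (r_k)_i = rho(i), i,j = 1..k.
Equivalently, Durbin-Levinson gives phi_{kk} iteratively:
  phi_{11} = rho(1)
  phi_{kk} = [rho(k) - sum_{j=1..k-1} phi_{k-1,j} rho(k-j)]
            / [1 - sum_{j=1..k-1} phi_{k-1,j} rho(j)],
  phi_{k,j} = phi_{k-1,j} - phi_{kk} phi_{k-1,k-j},  j = 1..k-1.
Step k = 1:
  phi_11 = rho(1) = -0.3417.
Step k = 2:
  phi_22 = [rho(2) - phi_11 rho(1)] / [1 - phi_11 rho(1)] = [0.1028 - (-0.3417)(-0.3417)] / [1 - (-0.3417)(-0.3417)]
         = -0.01395889 / 0.88324111 = -0.015804.
  Update: phi_21 = phi_11 - phi_22 phi_11 = -0.3417 - (-0.015804)(-0.3417) = -0.3471.
Step k = 3:
  phi_33 = [rho(3) - phi_21 rho(2) - phi_22 rho(1)] / [1 - phi_21 rho(1) - phi_22 rho(2)]
    numerator   = 0.0863 - (-0.3471)(0.1028) - (-0.015804)(-0.3417) = 0.11658163
    denominator = 1 - (-0.3471)(-0.3417) - (-0.015804)(0.1028) = 0.8830205
  phi_33 = 0.11658163 / 0.8830205 = 0.132.
Therefore phi_{33} = 0.1320.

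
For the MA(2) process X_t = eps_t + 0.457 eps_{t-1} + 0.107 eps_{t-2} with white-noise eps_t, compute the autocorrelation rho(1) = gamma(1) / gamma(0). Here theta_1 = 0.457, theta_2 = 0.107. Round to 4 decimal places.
\rho(1) = 0.4146

For an MA(q) process with theta_0 = 1, the autocovariance is
  gamma(k) = sigma^2 * sum_{i=0..q-k} theta_i * theta_{i+k},
and rho(k) = gamma(k) / gamma(0). Sigma^2 cancels.
  numerator   = (1)*(0.457) + (0.457)*(0.107) = 0.505899.
  denominator = (1)^2 + (0.457)^2 + (0.107)^2 = 1.220298.
  rho(1) = 0.505899 / 1.220298 = 0.4146.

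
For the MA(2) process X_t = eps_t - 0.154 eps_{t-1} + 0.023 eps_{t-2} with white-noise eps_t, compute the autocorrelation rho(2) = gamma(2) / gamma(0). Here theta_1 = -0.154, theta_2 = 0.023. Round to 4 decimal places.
\rho(2) = 0.0225

For an MA(q) process with theta_0 = 1, the autocovariance is
  gamma(k) = sigma^2 * sum_{i=0..q-k} theta_i * theta_{i+k},
and rho(k) = gamma(k) / gamma(0). Sigma^2 cancels.
  numerator   = (1)*(0.023) = 0.023.
  denominator = (1)^2 + (-0.154)^2 + (0.023)^2 = 1.024245.
  rho(2) = 0.023 / 1.024245 = 0.0225.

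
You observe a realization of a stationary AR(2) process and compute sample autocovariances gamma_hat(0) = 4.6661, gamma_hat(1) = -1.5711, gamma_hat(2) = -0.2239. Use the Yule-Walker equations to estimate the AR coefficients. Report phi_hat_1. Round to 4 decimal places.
\hat\phi_{1} = -0.3980

The Yule-Walker equations for an AR(p) process read, in matrix form,
  Gamma_p phi = r_p,   with   (Gamma_p)_{ij} = gamma(|i - j|),
                       (r_p)_i = gamma(i),   i,j = 1..p.
Substitute the sample gammas (Toeplitz matrix and right-hand side of size 2):
  Gamma_p = [[4.6661, -1.5711], [-1.5711, 4.6661]]
  r_p     = [-1.5711, -0.2239]
Written out:
  4.6661 phi_1 - 1.5711 phi_2 = -1.5711
  -1.5711 phi_1 + 4.6661 phi_2 = -0.2239
Solve by Cramer's rule:
  det = gamma(0)^2 - gamma(1)^2 = (4.6661)^2 - (-1.5711)^2 = 21.77248921 - 2.46835521 = 19.304134
  phi_hat_1 = [gamma(1) gamma(0) - gamma(1) gamma(2)] / det = [(-1.5711)(4.6661) - (-1.5711)(-0.2239)] / 19.304134 = -7.682679 / 19.304134 = -0.398
  phi_hat_2 = [gamma(0) gamma(2) - gamma(1)^2] / det = [(4.6661)(-0.2239) - (-1.5711)^2] / 19.304134 = -3.513095 / 19.304134 = -0.182
So phi_hat = [-0.3980, -0.1820].
Therefore phi_hat_1 = -0.3980.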